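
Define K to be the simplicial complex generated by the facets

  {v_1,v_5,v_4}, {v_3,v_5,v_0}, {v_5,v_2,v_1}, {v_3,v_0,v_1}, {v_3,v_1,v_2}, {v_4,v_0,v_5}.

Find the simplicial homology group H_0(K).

H_0 = Z.

Order the vertices as v_0 < v_1 < v_2 < v_3 < v_4 < v_5. Listing each simplex with vertices in this order, K has dimension 2 with simplices:

  0-simplices (6): [v_0], [v_1], [v_2], [v_3], [v_4], [v_5]
  1-simplices (12): [v_0,v_1], [v_0,v_3], [v_0,v_4], [v_0,v_5], [v_1,v_2], [v_1,v_3], [v_1,v_4], [v_1,v_5], [v_2,v_3], [v_2,v_5], [v_3,v_5], [v_4,v_5]
  2-simplices (6): [v_0,v_1,v_3], [v_0,v_3,v_5], [v_0,v_4,v_5], [v_1,v_2,v_3], [v_1,v_2,v_5], [v_1,v_4,v_5]

giving chain groups C_0 ≅ Z^6, C_1 ≅ Z^12, C_2 ≅ Z^6.

Boundary ∂_1: C_1 → C_0 maps an edge to its endpoints' difference, ∂[p,q] = q − p.
This gives a 6×12 integer matrix of rank 5; reducing to Smith normal form yields diagonal entries (1,1,1,1,1).

Boundary ∂_2: C_2 → C_1 acts by ∂[p,q,r] = [q,r] − [p,r] + [p,q]. For instance
  ∂[v_1,v_4,v_5] = [v_4,v_5] − [v_1,v_5] + [v_1,v_4],
  ∂[v_0,v_4,v_5] = [v_4,v_5] − [v_0,v_5] + [v_0,v_4].
The 12×6 boundary matrix has rank 6 and Smith normal form diag(1,1,1,1,1,1).

Reading off H_k = ker ∂_k / im ∂_{k+1}:

  H_0: rank C_0 − rank ∂_1 = 6 − 5 = 1, and the invariant factors of ∂_1 are all 1, so H_0 ≅ Z.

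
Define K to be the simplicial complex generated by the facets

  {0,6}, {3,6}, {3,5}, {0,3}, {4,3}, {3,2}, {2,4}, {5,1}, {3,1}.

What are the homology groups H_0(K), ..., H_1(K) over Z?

Order the vertices as 0 < 1 < 2 < 3 < 4 < 5 < 6. Listing each simplex with vertices in this order, K has dimension 1 with simplices:

  0-simplices (7): [0], [1], [2], [3], [4], [5], [6]
  1-simplices (9): [0,3], [0,6], [1,3], [1,5], [2,3], [2,4], [3,4], [3,5], [3,6]

giving chain groups C_0 ≅ Z^7, C_1 ≅ Z^9.

∂_1: C_1 → C_0 sends each edge [p,q] (with p < q) to q − p.
This gives a 7×9 integer matrix of rank 6; reducing to Smith normal form yields diagonal entries (1,1,1,1,1,1).

Now H_k = ker ∂_k / im ∂_{k+1}, so:

  H_0: rank C_0 − rank ∂_1 = 7 − 6 = 1, and the invariant factors of ∂_1 are all 1, so H_0 = Z.
  H_1: rank ker ∂_1 − rank ∂_2 = (9 − 6) − 0 = 3, and there is no ∂_2, so H_1 = Z^3.

H_0 = Z,  H_1 = Z^3.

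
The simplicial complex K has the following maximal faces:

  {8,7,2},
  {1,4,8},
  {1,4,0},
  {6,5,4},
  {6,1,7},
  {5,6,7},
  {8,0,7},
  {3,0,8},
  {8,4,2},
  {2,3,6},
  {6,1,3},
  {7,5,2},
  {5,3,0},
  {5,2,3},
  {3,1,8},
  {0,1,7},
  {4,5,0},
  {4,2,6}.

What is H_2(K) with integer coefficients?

H_2 ≅ 0.

Take the total order 0 < 1 < 2 < 3 < 4 < 5 < 6 < 7 < 8 on the vertex set. Then K (dimension 2) consists of the simplices:

  0-simplices (9): [0], [1], [2], [3], [4], [5], [6], [7], [8]
  1-simplices (27): (27 of them)
  2-simplices (18): [0,1,4], [0,1,7], [0,3,5], [0,3,8], [0,4,5], [0,7,8], [1,3,6], [1,3,8], [1,4,8], [1,6,7], [2,3,5], [2,3,6], [2,4,6], [2,4,8], [2,5,7], [2,7,8], [4,5,6], [5,6,7]

so the chain groups are C_0 ≅ Z^9, C_1 ≅ Z^27, C_2 ≅ Z^18.

Boundary ∂_1: C_1 → C_0 maps an edge to its endpoints' difference, ∂[p,q] = q − p. For instance
  ∂[0,3] = [3] − [0].
The resulting 9×27 matrix has rank 8, and its Smith normal form has invariant factors (1,1,1,1,1,1,1,1).

∂_2: C_2 → C_1 maps a triangle to the signed sum of its edges. For instance
  ∂[0,3,8] = [3,8] − [0,8] + [0,3],
  ∂[2,4,8] = [4,8] − [2,8] + [2,4].
The resulting 27×18 matrix has rank 18, and its Smith normal form has invariant factors (1,1,1,1,1,1,1,1,1,1,1,1,1,1,1,1,1,2).

From H_k ≅ ker(∂_k) / im(∂_{k+1}) we obtain:

  H_2: rank ker ∂_2 − rank ∂_3 = (18 − 18) − 0 = 0, and there is no ∂_3, so H_2 ≅ 0.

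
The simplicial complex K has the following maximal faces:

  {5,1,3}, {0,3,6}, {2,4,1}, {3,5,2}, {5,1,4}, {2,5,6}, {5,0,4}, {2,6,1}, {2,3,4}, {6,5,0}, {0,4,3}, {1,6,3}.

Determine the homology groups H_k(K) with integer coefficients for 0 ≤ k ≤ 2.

Order the vertices as 0 < 1 < 2 < 3 < 4 < 5 < 6. Listing each simplex with vertices in this order, K has dimension 2 with simplices:

  0-simplices (7): [0], [1], [2], [3], [4], [5], [6]
  1-simplices (18): [0,3], [0,4], [0,5], [0,6], [1,2], [1,3], [1,4], [1,5], [1,6], [2,3], [2,4], [2,5], [2,6], [3,4], [3,5], [3,6], [4,5], [5,6]
  2-simplices (12): [0,3,4], [0,3,6], [0,4,5], [0,5,6], [1,2,4], [1,2,6], [1,3,5], [1,3,6], [1,4,5], [2,3,4], [2,3,5], [2,5,6]

giving chain groups C_0 ≅ Z^7, C_1 ≅ Z^18, C_2 ≅ Z^12.

∂_1: C_1 → C_0 sends each edge [p,q] (with p < q) to q − p.
The 7×18 boundary matrix has rank 6 and Smith normal form diag(1,1,1,1,1,1).

The boundary map ∂_2: C_2 → C_1 sends each 2-simplex [p,q,r] to [q,r] − [p,r] + [p,q]. For instance
  ∂[2,3,4] = [3,4] − [2,4] + [2,3],
  ∂[1,2,6] = [2,6] − [1,6] + [1,2].
This gives a 18×12 integer matrix of rank 12; reducing to Smith normal form yields diagonal entries (1,1,1,1,1,1,1,1,1,1,1,2).

Now H_k = ker ∂_k / im ∂_{k+1}, so:

  H_0: rank C_0 − rank ∂_1 = 7 − 6 = 1, and the invariant factors of ∂_1 are all 1, so H_0 = Z.
  H_1: rank ker ∂_1 − rank ∂_2 = (18 − 6) − 12 = 0, and ∂_2 has invariant factor 2 > 1, so H_1 = Z/2Z.
  H_2: rank ker ∂_2 − rank ∂_3 = (12 − 12) − 0 = 0, and there is no ∂_3, so H_2 = 0.

As a check, the Euler characteristic is 7 − 18 + 12 = 1, which agrees with 1 − 0 + 0 = 1.

H_0 = Z,  H_1 = Z/2Z,  H_2 = 0.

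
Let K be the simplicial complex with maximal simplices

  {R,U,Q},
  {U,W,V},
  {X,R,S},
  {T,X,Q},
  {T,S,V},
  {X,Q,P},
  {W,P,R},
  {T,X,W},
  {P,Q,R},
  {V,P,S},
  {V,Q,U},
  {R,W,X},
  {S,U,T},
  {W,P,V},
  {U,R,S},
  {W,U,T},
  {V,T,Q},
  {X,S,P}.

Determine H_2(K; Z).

H_2 = 0.

K has 9 vertices, 27 edges, 18 triangles.
rank ∂_2 = 18, rank ∂_3 = 0 ⇒ b_2 = 18 − 18 − 0 = 0. So H_2 = 0.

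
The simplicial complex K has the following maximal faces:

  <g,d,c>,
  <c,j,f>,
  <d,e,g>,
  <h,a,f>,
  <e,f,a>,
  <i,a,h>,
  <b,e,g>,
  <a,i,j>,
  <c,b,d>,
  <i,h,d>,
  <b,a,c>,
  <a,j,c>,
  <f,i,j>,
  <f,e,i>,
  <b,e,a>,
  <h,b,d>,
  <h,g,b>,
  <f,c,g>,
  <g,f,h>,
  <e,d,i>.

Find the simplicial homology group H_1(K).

We work with the vertex ordering a < b < c < d < e < f < g < h < i < j. The simplices of K, each written with vertices in increasing order, are:

  0-simplices (10): a, b, c, d, e, f, g, h, i, j
  1-simplices (30): ab, ac, ae, af, ah, ai, aj, bc, bd, be, bg, bh, cd, cf, cg, cj, de, dg, dh, di, ef, eg, ei, fg, fh, fi, fj, gh, hi, ij
  2-simplices (20): abc, abe, acj, aef, afh, ahi, aij, bcd, bdh, beg, bgh, cdg, cfg, cfj, deg, dei, dhi, efi, fgh, fij

so the chain groups are C_0 ≅ Z^10, C_1 ≅ Z^30, C_2 ≅ Z^20.

Boundary ∂_1: C_1 → C_0 is given by ∂[p,q] = [q] − [p].
The 10×30 boundary matrix has rank 9 and Smith normal form diag(1,1,1,1,1,1,1,1,1).

The boundary map ∂_2: C_2 → C_1 sends each 2-simplex [p,q,r] to [q,r] − [p,r] + [p,q]. For instance
  ∂aij = ij − aj + ai,
  ∂aef = ef − af + ae.
This gives a 30×20 integer matrix of rank 20; reducing to Smith normal form yields diagonal entries (1,1,1,1,1,1,1,1,1,1,1,1,1,1,1,1,1,1,1,2).

Computing H_k = (kernel of ∂_k) / (image of ∂_{k+1}):

  H_1: rank ker ∂_1 − rank ∂_2 = (30 − 9) − 20 = 1, and ∂_2 has invariant factor 2 > 1, so H_1 ≅ Z ⊕ Z/2Z.

H_1 = Z ⊕ Z/2Z.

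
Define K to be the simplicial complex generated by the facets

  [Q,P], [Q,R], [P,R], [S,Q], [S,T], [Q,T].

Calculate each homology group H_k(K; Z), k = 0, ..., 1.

H_0 ≅ Z,  H_1 ≅ Z^2.

Order the vertices as P < Q < R < S < T. Listing each simplex with vertices in this order, K has dimension 1 with simplices:

  0-simplices (5): P, Q, R, S, T
  1-simplices (6): PQ, PR, QR, QS, QT, ST

Hence C_0 ≅ Z^5, C_1 ≅ Z^6.

Boundary ∂_1: C_1 → C_0 is given by ∂[p,q] = [q] − [p].
As a 5×6 matrix over Z this has rank 4, with invariant factors (1,1,1,1).

Reading off H_k = ker ∂_k / im ∂_{k+1}:

  H_0: rank C_0 − rank ∂_1 = 5 − 4 = 1, and the invariant factors of ∂_1 are all 1, so H_0 = Z.
  H_1: rank ker ∂_1 − rank ∂_2 = (6 − 4) − 0 = 2, and there is no ∂_2, so H_1 = Z^2.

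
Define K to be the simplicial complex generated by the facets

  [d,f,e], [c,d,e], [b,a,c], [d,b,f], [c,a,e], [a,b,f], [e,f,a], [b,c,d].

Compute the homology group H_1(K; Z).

Fix the vertex order a < b < c < d < e < f and write every simplex with vertices in increasing order. Then dim K = 2 and the simplices of K are:

  0-simplices (6): a, b, c, d, e, f
  1-simplices (12): ab, ac, ae, af, bc, bd, bf, cd, ce, de, df, ef
  2-simplices (8): abc, abf, ace, aef, bcd, bdf, cde, def

so the chain groups are C_0 ≅ Z^6, C_1 ≅ Z^12, C_2 ≅ Z^8.

∂_1: C_1 → C_0 is given by ∂[p,q] = [q] − [p].
The resulting 6×12 matrix has rank 5, and its Smith normal form has invariant factors (1,1,1,1,1).

Boundary ∂_2: C_2 → C_1 sends each 2-simplex [p,q,r] to [q,r] − [p,r] + [p,q]. For instance
  ∂abc = bc − ac + ab,
  ∂def = ef − df + de.
The 12×8 boundary matrix has rank 7 and Smith normal form diag(1,1,1,1,1,1,1).

Reading off H_k = ker ∂_k / im ∂_{k+1}:

  H_1: rank ker ∂_1 − rank ∂_2 = (12 − 5) − 7 = 0, and the invariant factors of ∂_2 are all 1, so H_1 ≅ 0.

H_1 ≅ 0.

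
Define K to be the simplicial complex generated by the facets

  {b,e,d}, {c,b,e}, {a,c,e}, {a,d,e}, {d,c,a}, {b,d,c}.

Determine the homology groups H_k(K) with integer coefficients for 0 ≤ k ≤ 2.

Order the vertices as a < b < c < d < e. Listing each simplex with vertices in this order, K has dimension 2 with simplices:

  0-simplices (5): a, b, c, d, e
  1-simplices (9): ac, ad, ae, bc, bd, be, cd, ce, de
  2-simplices (6): acd, ace, ade, bcd, bce, bde

giving chain groups C_0 ≅ Z^5, C_1 ≅ Z^9, C_2 ≅ Z^6.

∂_1: C_1 → C_0 maps an edge to its endpoints' difference, ∂[p,q] = q − p. For instance
  ∂ae = e − a.
As a 5×9 matrix over Z this has rank 4, with invariant factors (1,1,1,1).

∂_2: C_2 → C_1 sends each 2-simplex [p,q,r] to [q,r] − [p,r] + [p,q]. For instance
  ∂bcd = cd − bd + bc,
  ∂bce = ce − be + bc.
The resulting 9×6 matrix has rank 5, and its Smith normal form has invariant factors (1,1,1,1,1).

Reading off H_k = ker ∂_k / im ∂_{k+1}:

  H_0: rank C_0 − rank ∂_1 = 5 − 4 = 1, and the invariant factors of ∂_1 are all 1, so H_0 ≅ Z.
  H_1: rank ker ∂_1 − rank ∂_2 = (9 − 4) − 5 = 0, and the invariant factors of ∂_2 are all 1, so H_1 ≅ 0.
  H_2: rank ker ∂_2 − rank ∂_3 = (6 − 5) − 0 = 1, and there is no ∂_3, so H_2 ≅ Z.

As a check, the Euler characteristic is 5 − 9 + 6 = 2, which agrees with 1 − 0 + 1 = 2.

H_0 = Z,  H_1 = 0,  H_2 = Z.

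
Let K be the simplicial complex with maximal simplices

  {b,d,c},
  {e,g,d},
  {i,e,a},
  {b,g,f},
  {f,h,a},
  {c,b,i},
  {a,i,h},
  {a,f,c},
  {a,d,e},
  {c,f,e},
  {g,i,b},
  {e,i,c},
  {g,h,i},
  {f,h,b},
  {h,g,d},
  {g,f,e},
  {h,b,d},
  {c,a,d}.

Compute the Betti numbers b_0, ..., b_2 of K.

b_0 = 1, b_1 = 1, b_2 = 0.

Take the total order a < b < c < d < e < f < g < h < i on the vertex set. Then K (dimension 2) consists of the simplices:

  0-simplices (9): a, b, c, d, e, f, g, h, i
  1-simplices (27): ac, ad, ae, af, ah, ai, bc, bd, bf, bg, bh, bi, cd, ce, cf, ci, de, dg, dh, ef, eg, ei, fg, fh, gh, gi, hi
  2-simplices (18): acd, acf, ade, aei, afh, ahi, bcd, bci, bdh, bfg, bfh, bgi, cef, cei, deg, dgh, efg, ghi

giving chain groups C_0 ≅ Z^9, C_1 ≅ Z^27, C_2 ≅ Z^18.

The boundary map ∂_1: C_1 → C_0 sends each edge [p,q] (with p < q) to q − p. For instance
  ∂ce = e − c.
As a 9×27 matrix over Z this has rank 8, with invariant factors (1,1,1,1,1,1,1,1).

Boundary ∂_2: C_2 → C_1 sends each 2-simplex [p,q,r] to [q,r] − [p,r] + [p,q]. For instance
  ∂aei = ei − ai + ae,
  ∂ade = de − ae + ad.
The resulting 27×18 matrix has rank 18, and its Smith normal form has invariant factors (1,1,1,1,1,1,1,1,1,1,1,1,1,1,1,1,1,2).

Reading off H_k = ker ∂_k / im ∂_{k+1}:

  H_0: rank C_0 − rank ∂_1 = 9 − 8 = 1, and the invariant factors of ∂_1 are all 1, so H_0 ≅ Z.
  H_1: rank ker ∂_1 − rank ∂_2 = (27 − 8) − 18 = 1, and ∂_2 has invariant factor 2 > 1, so H_1 ≅ Z ⊕ Z/2Z.
  H_2: rank ker ∂_2 − rank ∂_3 = (18 − 18) − 0 = 0, and there is no ∂_3, so H_2 ≅ 0.

Hence the Betti numbers are b_0 = 1, b_1 = 1, b_2 = 0.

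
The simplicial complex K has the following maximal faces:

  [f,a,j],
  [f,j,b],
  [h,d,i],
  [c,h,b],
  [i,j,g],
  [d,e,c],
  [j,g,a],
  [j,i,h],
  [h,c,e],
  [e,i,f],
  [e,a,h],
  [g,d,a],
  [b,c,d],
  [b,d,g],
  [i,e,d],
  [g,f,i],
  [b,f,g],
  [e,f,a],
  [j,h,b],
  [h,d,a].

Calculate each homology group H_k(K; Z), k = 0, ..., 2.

We work with the vertex ordering a < b < c < d < e < f < g < h < i < j. The simplices of K, each written with vertices in increasing order, are:

  0-simplices (10): a, b, c, d, e, f, g, h, i, j
  1-simplices (30): ad, ae, af, ag, ah, aj, bc, bd, bf, bg, bh, bj, cd, ce, ch, de, dg, dh, di, ef, eh, ei, fg, fi, fj, gi, gj, hi, hj, ij
  2-simplices (20): adg, adh, aef, aeh, afj, agj, bcd, bch, bdg, bfg, bfj, bhj, cde, ceh, dei, dhi, efi, fgi, gij, hij

giving chain groups C_0 ≅ Z^10, C_1 ≅ Z^30, C_2 ≅ Z^20.

The boundary map ∂_1: C_1 → C_0 sends each edge [p,q] (with p < q) to q − p. For instance
  ∂hj = j − h.
As a 10×30 matrix over Z this has rank 9, with invariant factors (1,1,1,1,1,1,1,1,1).

∂_2: C_2 → C_1 acts by ∂[p,q,r] = [q,r] − [p,r] + [p,q]. For instance
  ∂aeh = eh − ah + ae,
  ∂fgi = gi − fi + fg.
The 30×20 boundary matrix has rank 20 and Smith normal form diag(1,1,1,1,1,1,1,1,1,1,1,1,1,1,1,1,1,1,1,2).

Now H_k = ker ∂_k / im ∂_{k+1}, so:

  H_0: rank C_0 − rank ∂_1 = 10 − 9 = 1, and the invariant factors of ∂_1 are all 1, so H_0 ≅ Z.
  H_1: rank ker ∂_1 − rank ∂_2 = (30 − 9) − 20 = 1, and ∂_2 has invariant factor 2 > 1, so H_1 ≅ Z × Z/2.
  H_2: rank ker ∂_2 − rank ∂_3 = (20 − 20) − 0 = 0, and there is no ∂_3, so H_2 ≅ 0.

As a check, the Euler characteristic is 10 − 30 + 20 = 0, which agrees with 1 − 1 + 0 = 0.

H_0 = Z,  H_1 = Z × Z/2,  H_2 = 0.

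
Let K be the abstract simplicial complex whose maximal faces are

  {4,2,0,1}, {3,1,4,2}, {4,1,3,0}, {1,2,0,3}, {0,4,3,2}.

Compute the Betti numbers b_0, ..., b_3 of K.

b_0 = 1, b_1 = 0, b_2 = 0, b_3 = 1.

Take the total order 0 < 1 < 2 < 3 < 4 on the vertex set. Then K (dimension 3) consists of the simplices:

  0-simplices (5): [0], [1], [2], [3], [4]
  1-simplices (10): [0,1], [0,2], [0,3], [0,4], [1,2], [1,3], [1,4], [2,3], [2,4], [3,4]
  2-simplices (10): [0,1,2], [0,1,3], [0,1,4], [0,2,3], [0,2,4], [0,3,4], [1,2,3], [1,2,4], [1,3,4], [2,3,4]
  3-simplices (5): [0,1,2,3], [0,1,2,4], [0,1,3,4], [0,2,3,4], [1,2,3,4]

Hence C_0 ≅ Z^5, C_1 ≅ Z^10, C_2 ≅ Z^10, C_3 ≅ Z^5.

The boundary map ∂_1: C_1 → C_0 is given by ∂[p,q] = [q] − [p]. For instance
  ∂[0,1] = [1] − [0].
The 5×10 boundary matrix has rank 4 and Smith normal form diag(1,1,1,1).

The boundary map ∂_2: C_2 → C_1 maps a triangle to the signed sum of its edges. For instance
  ∂[1,2,3] = [2,3] − [1,3] + [1,2],
  ∂[0,3,4] = [3,4] − [0,4] + [0,3].
As a 10×10 matrix over Z this has rank 6, with invariant factors (1,1,1,1,1,1).

∂_3: C_3 → C_2 sends each 3-simplex σ to the alternating sum Σ_i (−1)^i (σ with its i-th vertex removed). For instance
  ∂[0,1,2,3] = [1,2,3] − [0,2,3] + [0,1,3] − [0,1,2],
  ∂[1,2,3,4] = [2,3,4] − [1,3,4] + [1,2,4] − [1,2,3].
This gives a 10×5 integer matrix of rank 4; reducing to Smith normal form yields diagonal entries (1,1,1,1).

Now H_k = ker ∂_k / im ∂_{k+1}, so:

  H_0: rank C_0 − rank ∂_1 = 5 − 4 = 1, and the invariant factors of ∂_1 are all 1, so H_0 ≅ Z.
  H_1: rank ker ∂_1 − rank ∂_2 = (10 − 4) − 6 = 0, and the invariant factors of ∂_2 are all 1, so H_1 ≅ 0.
  H_2: rank ker ∂_2 − rank ∂_3 = (10 − 6) − 4 = 0, and the invariant factors of ∂_3 are all 1, so H_2 ≅ 0.
  H_3: rank ker ∂_3 − rank ∂_4 = (5 − 4) − 0 = 1, and there is no ∂_4, so H_3 ≅ Z.

(K is a triangulation of the 3-sphere S^3.)

Hence the Betti numbers are b_0 = 1, b_1 = 0, b_2 = 0, b_3 = 1.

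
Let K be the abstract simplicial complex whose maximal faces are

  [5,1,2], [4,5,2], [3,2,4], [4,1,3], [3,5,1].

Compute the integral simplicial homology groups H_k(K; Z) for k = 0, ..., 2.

H_0 = Z,  H_1 = Z,  H_2 = 0.

K has 5 vertices, 10 edges, 5 triangles.
rank ∂_0 = 0, rank ∂_1 = 4 ⇒ b_0 = 5 − 0 − 4 = 1; all invariant factors of ∂_1 are 1 so no torsion. So H_0 = Z.
rank ∂_1 = 4, rank ∂_2 = 5 ⇒ b_1 = 10 − 4 − 5 = 1; all invariant factors of ∂_2 are 1 so no torsion. So H_1 = Z.
rank ∂_2 = 5, rank ∂_3 = 0 ⇒ b_2 = 5 − 5 − 0 = 0. So H_2 = 0.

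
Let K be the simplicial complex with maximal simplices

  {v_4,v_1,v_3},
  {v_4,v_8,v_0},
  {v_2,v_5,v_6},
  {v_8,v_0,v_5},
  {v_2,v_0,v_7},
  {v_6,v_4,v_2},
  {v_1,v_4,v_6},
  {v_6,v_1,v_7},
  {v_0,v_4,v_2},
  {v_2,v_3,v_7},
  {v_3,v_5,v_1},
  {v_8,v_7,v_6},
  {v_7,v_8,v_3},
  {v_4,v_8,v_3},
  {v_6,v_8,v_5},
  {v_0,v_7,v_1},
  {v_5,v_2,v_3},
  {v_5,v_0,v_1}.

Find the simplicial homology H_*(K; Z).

Take the total order v_0 < v_1 < v_2 < v_3 < v_4 < v_5 < v_6 < v_7 < v_8 on the vertex set. Then K (dimension 2) consists of the simplices:

  0-simplices (9): [v_0], [v_1], [v_2], [v_3], [v_4], [v_5], [v_6], [v_7], [v_8]
  1-simplices (27): (27 of them)
  2-simplices (18): (18 of them)

giving chain groups C_0 ≅ Z^9, C_1 ≅ Z^27, C_2 ≅ Z^18.

The boundary map ∂_1: C_1 → C_0 sends each edge [p,q] (with p < q) to q − p.
As a 9×27 matrix over Z this has rank 8, with invariant factors (1,1,1,1,1,1,1,1).

∂_2: C_2 → C_1 maps a triangle to the signed sum of its edges. For instance
  ∂[v_0,v_4,v_8] = [v_4,v_8] − [v_0,v_8] + [v_0,v_4],
  ∂[v_0,v_5,v_8] = [v_5,v_8] − [v_0,v_8] + [v_0,v_5].
This gives a 27×18 integer matrix of rank 17; reducing to Smith normal form yields diagonal entries (1,1,1,1,1,1,1,1,1,1,1,1,1,1,1,1,1).

From H_k ≅ ker(∂_k) / im(∂_{k+1}) we obtain:

  H_0: rank C_0 − rank ∂_1 = 9 − 8 = 1, and the invariant factors of ∂_1 are all 1, so H_0 ≅ Z.
  H_1: rank ker ∂_1 − rank ∂_2 = (27 − 8) − 17 = 2, and the invariant factors of ∂_2 are all 1, so H_1 ≅ Z^2.
  H_2: rank ker ∂_2 − rank ∂_3 = (18 − 17) − 0 = 1, and there is no ∂_3, so H_2 ≅ Z.

As a check, the Euler characteristic is 9 − 27 + 18 = 0, which agrees with 1 − 2 + 1 = 0.
(K is a triangulation of the torus T^2.)

H_0 = Z,  H_1 = Z^2,  H_2 = Z.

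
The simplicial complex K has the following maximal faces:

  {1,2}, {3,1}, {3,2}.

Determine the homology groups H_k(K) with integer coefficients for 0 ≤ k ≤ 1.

Order the vertices as 1 < 2 < 3. Listing each simplex with vertices in this order, K has dimension 1 with simplices:

  0-simplices (3): [1], [2], [3]
  1-simplices (3): [1,2], [1,3], [2,3]

Hence C_0 ≅ Z^3, C_1 ≅ Z^3.

∂_1: C_1 → C_0 maps an edge to its endpoints' difference, ∂[p,q] = q − p.
This gives a 3×3 integer matrix of rank 2; reducing to Smith normal form yields diagonal entries (1,1).

Reading off H_k = ker ∂_k / im ∂_{k+1}:

  H_0: rank C_0 − rank ∂_1 = 3 − 2 = 1, and the invariant factors of ∂_1 are all 1, so H_0 = Z.
  H_1: rank ker ∂_1 − rank ∂_2 = (3 − 2) − 0 = 1, and there is no ∂_2, so H_1 = Z.

(K is a triangulation of the circle S^1.)

H_0 ≅ Z,  H_1 ≅ Z.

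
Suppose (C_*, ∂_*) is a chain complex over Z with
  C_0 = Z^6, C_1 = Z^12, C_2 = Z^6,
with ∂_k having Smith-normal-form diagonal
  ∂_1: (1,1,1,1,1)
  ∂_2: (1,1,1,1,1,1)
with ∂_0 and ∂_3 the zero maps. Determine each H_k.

H_0: b_0 = 6 − 0 − 5 = 1; torsion from ∂_1 factors > 1: none. So H_0 ≅ Z.
H_1: b_1 = 12 − 5 − 6 = 1; torsion from ∂_2 factors > 1: none. So H_1 ≅ Z.
H_2: b_2 = 6 − 6 − 0 = 0; torsion from ∂_3 factors > 1: none. So H_2 ≅ 0.

H_0 ≅ Z,  H_1 ≅ Z,  H_2 = 0.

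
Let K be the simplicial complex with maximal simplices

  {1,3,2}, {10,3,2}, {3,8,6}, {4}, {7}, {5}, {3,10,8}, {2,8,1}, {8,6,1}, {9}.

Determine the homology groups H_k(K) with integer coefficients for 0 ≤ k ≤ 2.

Order the vertices as 1 < 2 < 3 < 4 < 5 < 6 < 7 < 8 < 9 < 10. Listing each simplex with vertices in this order, K has dimension 2 with simplices:

  0-simplices (10): [1], [2], [3], [4], [5], [6], [7], [8], [9], [10]
  1-simplices (12): [1,2], [1,3], [1,6], [1,8], [2,3], [2,8], [2,10], [3,6], [3,8], [3,10], [6,8], [8,10]
  2-simplices (6): [1,2,3], [1,2,8], [1,6,8], [2,3,10], [3,6,8], [3,8,10]

Hence C_0 ≅ Z^10, C_1 ≅ Z^12, C_2 ≅ Z^6.

The boundary map ∂_1: C_1 → C_0 sends each edge [p,q] (with p < q) to q − p. For instance
  ∂[8,10] = [10] − [8].
The 10×12 boundary matrix has rank 5 and Smith normal form diag(1,1,1,1,1).

∂_2: C_2 → C_1 sends each 2-simplex [p,q,r] to [q,r] − [p,r] + [p,q]. For instance
  ∂[3,6,8] = [6,8] − [3,8] + [3,6],
  ∂[3,8,10] = [8,10] − [3,10] + [3,8].
As a 12×6 matrix over Z this has rank 6, with invariant factors (1,1,1,1,1,1).

From H_k ≅ ker(∂_k) / im(∂_{k+1}) we obtain:

  H_0: rank C_0 − rank ∂_1 = 10 − 5 = 5, and the invariant factors of ∂_1 are all 1, so H_0 = Z^5.
  H_1: rank ker ∂_1 − rank ∂_2 = (12 − 5) − 6 = 1, and the invariant factors of ∂_2 are all 1, so H_1 = Z.
  H_2: rank ker ∂_2 − rank ∂_3 = (6 − 6) − 0 = 0, and there is no ∂_3, so H_2 = 0.

As a check, the Euler characteristic is 10 − 12 + 6 = 4, which agrees with 5 − 1 + 0 = 4.

H_0 = Z^5,  H_1 = Z,  H_2 = 0.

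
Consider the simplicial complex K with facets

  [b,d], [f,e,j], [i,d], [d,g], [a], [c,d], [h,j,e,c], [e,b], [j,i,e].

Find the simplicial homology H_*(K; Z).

Order the vertices as a < b < c < d < e < f < g < h < i < j. Listing each simplex with vertices in this order, K has dimension 3 with simplices:

  0-simplices (10): a, b, c, d, e, f, g, h, i, j
  1-simplices (15): bd, be, cd, ce, ch, cj, dg, di, ef, eh, ei, ej, fj, hj, ij
  2-simplices (6): ceh, cej, chj, efj, ehj, eij
  3-simplices (1): cehj

giving chain groups C_0 ≅ Z^10, C_1 ≅ Z^15, C_2 ≅ Z^6, C_3 ≅ Z^1.

The boundary map ∂_1: C_1 → C_0 maps an edge to its endpoints' difference, ∂[p,q] = q − p. For instance
  ∂ef = f − e.
The 10×15 boundary matrix has rank 8 and Smith normal form diag(1,1,1,1,1,1,1,1).

Boundary ∂_2: C_2 → C_1 sends each 2-simplex [p,q,r] to [q,r] − [p,r] + [p,q]. For instance
  ∂chj = hj − cj + ch,
  ∂cej = ej − cj + ce.
The resulting 15×6 matrix has rank 5, and its Smith normal form has invariant factors (1,1,1,1,1).

Boundary ∂_3: C_3 → C_2 sends each 3-simplex σ to the alternating sum Σ_i (−1)^i (σ with its i-th vertex removed). For instance
  ∂cehj = ehj − chj + cej − ceh.
The resulting 6×1 matrix has rank 1, and its Smith normal form has invariant factors (1).

Computing H_k = (kernel of ∂_k) / (image of ∂_{k+1}):

  H_0: rank C_0 − rank ∂_1 = 10 − 8 = 2, and the invariant factors of ∂_1 are all 1, so H_0 = Z^2.
  H_1: rank ker ∂_1 − rank ∂_2 = (15 − 8) − 5 = 2, and the invariant factors of ∂_2 are all 1, so H_1 = Z^2.
  H_2: rank ker ∂_2 − rank ∂_3 = (6 − 5) − 1 = 0, and the invariant factors of ∂_3 are all 1, so H_2 = 0.
  H_3: rank ker ∂_3 − rank ∂_4 = (1 − 1) − 0 = 0, and there is no ∂_4, so H_3 = 0.

H_0 = Z^2,  H_1 = Z^2,  H_2 = 0,  H_3 = 0.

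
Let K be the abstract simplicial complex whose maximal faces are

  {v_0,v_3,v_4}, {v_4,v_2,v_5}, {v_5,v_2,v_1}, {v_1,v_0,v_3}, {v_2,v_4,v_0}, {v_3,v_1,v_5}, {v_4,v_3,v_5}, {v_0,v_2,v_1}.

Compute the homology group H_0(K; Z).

Fix the vertex order v_0 < v_1 < v_2 < v_3 < v_4 < v_5 and write every simplex with vertices in increasing order. Then dim K = 2 and the simplices of K are:

  0-simplices (6): [v_0], [v_1], [v_2], [v_3], [v_4], [v_5]
  1-simplices (12): [v_0,v_1], [v_0,v_2], [v_0,v_3], [v_0,v_4], [v_1,v_2], [v_1,v_3], [v_1,v_5], [v_2,v_4], [v_2,v_5], [v_3,v_4], [v_3,v_5], [v_4,v_5]
  2-simplices (8): [v_0,v_1,v_2], [v_0,v_1,v_3], [v_0,v_2,v_4], [v_0,v_3,v_4], [v_1,v_2,v_5], [v_1,v_3,v_5], [v_2,v_4,v_5], [v_3,v_4,v_5]

giving chain groups C_0 ≅ Z^6, C_1 ≅ Z^12, C_2 ≅ Z^8.

The boundary map ∂_1: C_1 → C_0 is given by ∂[p,q] = [q] − [p].
The 6×12 boundary matrix has rank 5 and Smith normal form diag(1,1,1,1,1).

Boundary ∂_2: C_2 → C_1 acts by ∂[p,q,r] = [q,r] − [p,r] + [p,q]. For instance
  ∂[v_3,v_4,v_5] = [v_4,v_5] − [v_3,v_5] + [v_3,v_4],
  ∂[v_2,v_4,v_5] = [v_4,v_5] − [v_2,v_5] + [v_2,v_4].
The 12×8 boundary matrix has rank 7 and Smith normal form diag(1,1,1,1,1,1,1).

Reading off H_k = ker ∂_k / im ∂_{k+1}:

  H_0: rank C_0 − rank ∂_1 = 6 − 5 = 1, and the invariant factors of ∂_1 are all 1, so H_0 = Z.

H_0 = Z.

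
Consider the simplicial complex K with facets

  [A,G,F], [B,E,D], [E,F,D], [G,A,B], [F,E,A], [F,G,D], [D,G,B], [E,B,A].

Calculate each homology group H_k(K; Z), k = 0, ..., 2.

K has 6 vertices, 12 edges, 8 triangles.
rank ∂_0 = 0, rank ∂_1 = 5 ⇒ b_0 = 6 − 0 − 5 = 1; all invariant factors of ∂_1 are 1 so no torsion. So H_0 ≅ Z.
rank ∂_1 = 5, rank ∂_2 = 7 ⇒ b_1 = 12 − 5 − 7 = 0; all invariant factors of ∂_2 are 1 so no torsion. So H_1 ≅ 0.
rank ∂_2 = 7, rank ∂_3 = 0 ⇒ b_2 = 8 − 7 − 0 = 1. So H_2 ≅ Z.

H_0 ≅ Z,  H_1 = 0,  H_2 ≅ Z.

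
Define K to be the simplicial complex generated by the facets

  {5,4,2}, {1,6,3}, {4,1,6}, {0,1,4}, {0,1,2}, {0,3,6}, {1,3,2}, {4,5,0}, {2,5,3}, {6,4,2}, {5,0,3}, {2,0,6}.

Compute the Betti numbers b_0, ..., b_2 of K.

K has 7 vertices, 18 edges, 12 triangles.
rank ∂_0 = 0, rank ∂_1 = 6 ⇒ b_0 = 7 − 0 − 6 = 1; all invariant factors of ∂_1 are 1 so no torsion. So H_0 = Z.
rank ∂_1 = 6, rank ∂_2 = 12 ⇒ b_1 = 18 − 6 − 12 = 0; ∂_2 has invariant factor(s) [2] giving torsion. So H_1 = Z/2.
rank ∂_2 = 12, rank ∂_3 = 0 ⇒ b_2 = 12 − 12 − 0 = 0. So H_2 = 0.

b_0 = 1, b_1 = 0, b_2 = 0.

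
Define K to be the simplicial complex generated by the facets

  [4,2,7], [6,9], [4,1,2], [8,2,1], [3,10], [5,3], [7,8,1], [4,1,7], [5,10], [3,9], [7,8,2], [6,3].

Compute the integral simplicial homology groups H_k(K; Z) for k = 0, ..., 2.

Fix the vertex order 1 < 2 < 3 < 4 < 5 < 6 < 7 < 8 < 9 < 10 and write every simplex with vertices in increasing order. Then dim K = 2 and the simplices of K are:

  0-simplices (10): [1], [2], [3], [4], [5], [6], [7], [8], [9], [10]
  1-simplices (15): [1,2], [1,4], [1,7], [1,8], [2,4], [2,7], [2,8], [3,5], [3,6], [3,9], [3,10], [4,7], [5,10], [6,9], [7,8]
  2-simplices (6): [1,2,4], [1,2,8], [1,4,7], [1,7,8], [2,4,7], [2,7,8]

Hence C_0 ≅ Z^10, C_1 ≅ Z^15, C_2 ≅ Z^6.

The boundary map ∂_1: C_1 → C_0 is given by ∂[p,q] = [q] − [p]. For instance
  ∂[1,4] = [4] − [1].
This gives a 10×15 integer matrix of rank 8; reducing to Smith normal form yields diagonal entries (1,1,1,1,1,1,1,1).

Boundary ∂_2: C_2 → C_1 acts by ∂[p,q,r] = [q,r] − [p,r] + [p,q]. For instance
  ∂[1,4,7] = [4,7] − [1,7] + [1,4],
  ∂[1,2,4] = [2,4] − [1,4] + [1,2].
The 15×6 boundary matrix has rank 5 and Smith normal form diag(1,1,1,1,1).

Now H_k = ker ∂_k / im ∂_{k+1}, so:

  H_0: rank C_0 − rank ∂_1 = 10 − 8 = 2, and the invariant factors of ∂_1 are all 1, so H_0 = Z^2.
  H_1: rank ker ∂_1 − rank ∂_2 = (15 − 8) − 5 = 2, and the invariant factors of ∂_2 are all 1, so H_1 = Z^2.
  H_2: rank ker ∂_2 − rank ∂_3 = (6 − 5) − 0 = 1, and there is no ∂_3, so H_2 = Z.

As a check, the Euler characteristic is 10 − 15 + 6 = 1, which agrees with 2 − 2 + 1 = 1.

H_0 = Z^2,  H_1 = Z^2,  H_2 = Z.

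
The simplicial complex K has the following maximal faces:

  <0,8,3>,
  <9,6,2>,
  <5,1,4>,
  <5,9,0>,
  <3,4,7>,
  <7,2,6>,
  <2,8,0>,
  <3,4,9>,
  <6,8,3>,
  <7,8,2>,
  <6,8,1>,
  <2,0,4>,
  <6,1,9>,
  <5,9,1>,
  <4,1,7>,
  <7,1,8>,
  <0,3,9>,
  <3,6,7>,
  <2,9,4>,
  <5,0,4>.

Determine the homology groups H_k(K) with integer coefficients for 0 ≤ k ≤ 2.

Fix the vertex order 0 < 1 < 2 < 3 < 4 < 5 < 6 < 7 < 8 < 9 and write every simplex with vertices in increasing order. Then dim K = 2 and the simplices of K are:

  0-simplices (10): [0], [1], [2], [3], [4], [5], [6], [7], [8], [9]
  1-simplices (30): (30 of them)
  2-simplices (20): (20 of them)

Hence C_0 ≅ Z^10, C_1 ≅ Z^30, C_2 ≅ Z^20.

∂_1: C_1 → C_0 maps an edge to its endpoints' difference, ∂[p,q] = q − p.
The 10×30 boundary matrix has rank 9 and Smith normal form diag(1,1,1,1,1,1,1,1,1).

∂_2: C_2 → C_1 acts by ∂[p,q,r] = [q,r] − [p,r] + [p,q]. For instance
  ∂[0,5,9] = [5,9] − [0,9] + [0,5],
  ∂[0,3,9] = [3,9] − [0,9] + [0,3].
The 30×20 boundary matrix has rank 20 and Smith normal form diag(1,1,1,1,1,1,1,1,1,1,1,1,1,1,1,1,1,1,1,2).

Computing H_k = (kernel of ∂_k) / (image of ∂_{k+1}):

  H_0: rank C_0 − rank ∂_1 = 10 − 9 = 1, and the invariant factors of ∂_1 are all 1, so H_0 = Z.
  H_1: rank ker ∂_1 − rank ∂_2 = (30 − 9) − 20 = 1, and ∂_2 has invariant factor 2 > 1, so H_1 = Z ⊕ Z/2.
  H_2: rank ker ∂_2 − rank ∂_3 = (20 − 20) − 0 = 0, and there is no ∂_3, so H_2 = 0.

As a check, the Euler characteristic is 10 − 30 + 20 = 0, which agrees with 1 − 1 + 0 = 0.

H_0 ≅ Z,  H_1 ≅ Z ⊕ Z/2,  H_2 = 0.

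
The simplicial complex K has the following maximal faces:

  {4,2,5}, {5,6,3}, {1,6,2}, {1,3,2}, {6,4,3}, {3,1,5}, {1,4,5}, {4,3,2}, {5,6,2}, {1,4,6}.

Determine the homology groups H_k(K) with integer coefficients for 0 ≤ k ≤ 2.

H_0 ≅ Z,  H_1 ≅ Z/2,  H_2 = 0.

Fix the vertex order 1 < 2 < 3 < 4 < 5 < 6 and write every simplex with vertices in increasing order. Then dim K = 2 and the simplices of K are:

  0-simplices (6): [1], [2], [3], [4], [5], [6]
  1-simplices (15): [1,2], [1,3], [1,4], [1,5], [1,6], [2,3], [2,4], [2,5], [2,6], [3,4], [3,5], [3,6], [4,5], [4,6], [5,6]
  2-simplices (10): [1,2,3], [1,2,6], [1,3,5], [1,4,5], [1,4,6], [2,3,4], [2,4,5], [2,5,6], [3,4,6], [3,5,6]

Hence C_0 ≅ Z^6, C_1 ≅ Z^15, C_2 ≅ Z^10.

∂_1: C_1 → C_0 maps an edge to its endpoints' difference, ∂[p,q] = q − p.
The 6×15 boundary matrix has rank 5 and Smith normal form diag(1,1,1,1,1).

Boundary ∂_2: C_2 → C_1 sends each 2-simplex [p,q,r] to [q,r] − [p,r] + [p,q]. For instance
  ∂[2,5,6] = [5,6] − [2,6] + [2,5],
  ∂[2,4,5] = [4,5] − [2,5] + [2,4].
This gives a 15×10 integer matrix of rank 10; reducing to Smith normal form yields diagonal entries (1,1,1,1,1,1,1,1,1,2).

Computing H_k = (kernel of ∂_k) / (image of ∂_{k+1}):

  H_0: rank C_0 − rank ∂_1 = 6 − 5 = 1, and the invariant factors of ∂_1 are all 1, so H_0 = Z.
  H_1: rank ker ∂_1 − rank ∂_2 = (15 − 5) − 10 = 0, and ∂_2 has invariant factor 2 > 1, so H_1 = Z/2.
  H_2: rank ker ∂_2 − rank ∂_3 = (10 − 10) − 0 = 0, and there is no ∂_3, so H_2 = 0.

As a check, the Euler characteristic is 6 − 15 + 10 = 1, which agrees with 1 − 0 + 0 = 1.
(K is a triangulation of the real projective plane RP^2.)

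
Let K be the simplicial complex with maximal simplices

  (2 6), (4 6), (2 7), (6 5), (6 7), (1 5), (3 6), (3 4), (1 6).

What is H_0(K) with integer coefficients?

Fix the vertex order 1 < 2 < 3 < 4 < 5 < 6 < 7 and write every simplex with vertices in increasing order. Then dim K = 1 and the simplices of K are:

  0-simplices (7): [1], [2], [3], [4], [5], [6], [7]
  1-simplices (9): [1,5], [1,6], [2,6], [2,7], [3,4], [3,6], [4,6], [5,6], [6,7]

giving chain groups C_0 ≅ Z^7, C_1 ≅ Z^9.

The boundary map ∂_1: C_1 → C_0 maps an edge to its endpoints' difference, ∂[p,q] = q − p. For instance
  ∂[1,6] = [6] − [1].
This gives a 7×9 integer matrix of rank 6; reducing to Smith normal form yields diagonal entries (1,1,1,1,1,1).

Reading off H_k = ker ∂_k / im ∂_{k+1}:

  H_0: rank C_0 − rank ∂_1 = 7 − 6 = 1, and the invariant factors of ∂_1 are all 1, so H_0 = Z.

H_0 ≅ Z.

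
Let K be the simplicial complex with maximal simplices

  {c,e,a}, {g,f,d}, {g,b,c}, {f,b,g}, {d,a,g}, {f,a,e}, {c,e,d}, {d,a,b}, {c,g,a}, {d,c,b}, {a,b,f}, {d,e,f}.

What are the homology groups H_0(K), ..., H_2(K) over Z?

H_0 ≅ Z,  H_1 ≅ Z_2,  H_2 = 0.

Order the vertices as a < b < c < d < e < f < g. Listing each simplex with vertices in this order, K has dimension 2 with simplices:

  0-simplices (7): a, b, c, d, e, f, g
  1-simplices (18): ab, ac, ad, ae, af, ag, bc, bd, bf, bg, cd, ce, cg, de, df, dg, ef, fg
  2-simplices (12): abd, abf, ace, acg, adg, aef, bcd, bcg, bfg, cde, def, dfg

giving chain groups C_0 ≅ Z^7, C_1 ≅ Z^18, C_2 ≅ Z^12.

∂_1: C_1 → C_0 sends each edge [p,q] (with p < q) to q − p.
This gives a 7×18 integer matrix of rank 6; reducing to Smith normal form yields diagonal entries (1,1,1,1,1,1).

The boundary map ∂_2: C_2 → C_1 maps a triangle to the signed sum of its edges. For instance
  ∂acg = cg − ag + ac,
  ∂bfg = fg − bg + bf.
The 18×12 boundary matrix has rank 12 and Smith normal form diag(1,1,1,1,1,1,1,1,1,1,1,2).

From H_k ≅ ker(∂_k) / im(∂_{k+1}) we obtain:

  H_0: rank C_0 − rank ∂_1 = 7 − 6 = 1, and the invariant factors of ∂_1 are all 1, so H_0 ≅ Z.
  H_1: rank ker ∂_1 − rank ∂_2 = (18 − 6) − 12 = 0, and ∂_2 has invariant factor 2 > 1, so H_1 ≅ Z_2.
  H_2: rank ker ∂_2 − rank ∂_3 = (12 − 12) − 0 = 0, and there is no ∂_3, so H_2 ≅ 0.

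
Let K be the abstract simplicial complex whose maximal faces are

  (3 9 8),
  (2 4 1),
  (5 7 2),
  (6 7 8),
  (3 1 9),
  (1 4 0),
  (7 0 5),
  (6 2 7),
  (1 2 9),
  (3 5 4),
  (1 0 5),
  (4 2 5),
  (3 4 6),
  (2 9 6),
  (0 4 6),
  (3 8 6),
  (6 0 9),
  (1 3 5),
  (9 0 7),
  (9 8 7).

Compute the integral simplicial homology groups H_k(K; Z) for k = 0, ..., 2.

H_0 ≅ Z,  H_1 ≅ Z ⊕ Z/2Z,  H_2 = 0.

Fix the vertex order 0 < 1 < 2 < 3 < 4 < 5 < 6 < 7 < 8 < 9 and write every simplex with vertices in increasing order. Then dim K = 2 and the simplices of K are:

  0-simplices (10): [0], [1], [2], [3], [4], [5], [6], [7], [8], [9]
  1-simplices (30): (30 of them)
  2-simplices (20): (20 of them)

giving chain groups C_0 ≅ Z^10, C_1 ≅ Z^30, C_2 ≅ Z^20.

Boundary ∂_1: C_1 → C_0 is given by ∂[p,q] = [q] − [p].
This gives a 10×30 integer matrix of rank 9; reducing to Smith normal form yields diagonal entries (1,1,1,1,1,1,1,1,1).

Boundary ∂_2: C_2 → C_1 acts by ∂[p,q,r] = [q,r] − [p,r] + [p,q]. For instance
  ∂[2,6,9] = [6,9] − [2,9] + [2,6],
  ∂[1,2,4] = [2,4] − [1,4] + [1,2].
The 30×20 boundary matrix has rank 20 and Smith normal form diag(1,1,1,1,1,1,1,1,1,1,1,1,1,1,1,1,1,1,1,2).

Now H_k = ker ∂_k / im ∂_{k+1}, so:

  H_0: rank C_0 − rank ∂_1 = 10 − 9 = 1, and the invariant factors of ∂_1 are all 1, so H_0 = Z.
  H_1: rank ker ∂_1 − rank ∂_2 = (30 − 9) − 20 = 1, and ∂_2 has invariant factor 2 > 1, so H_1 = Z ⊕ Z/2Z.
  H_2: rank ker ∂_2 − rank ∂_3 = (20 − 20) − 0 = 0, and there is no ∂_3, so H_2 = 0.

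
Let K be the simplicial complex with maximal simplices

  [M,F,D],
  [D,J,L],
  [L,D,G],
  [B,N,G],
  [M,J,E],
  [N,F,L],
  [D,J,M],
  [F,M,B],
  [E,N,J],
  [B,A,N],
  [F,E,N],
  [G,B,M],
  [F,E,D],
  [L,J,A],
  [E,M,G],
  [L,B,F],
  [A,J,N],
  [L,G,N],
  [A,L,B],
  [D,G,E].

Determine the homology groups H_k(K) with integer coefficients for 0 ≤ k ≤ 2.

H_0 ≅ Z,  H_1 ≅ Z × Z/2,  H_2 = 0.

Fix the vertex order A < B < D < E < F < G < J < L < M < N and write every simplex with vertices in increasing order. Then dim K = 2 and the simplices of K are:

  0-simplices (10): A, B, D, E, F, G, J, L, M, N
  1-simplices (30): AB, AJ, AL, AN, BF, BG, BL, BM, BN, DE, DF, DG, DJ, DL, DM, EF, EG, EJ, EM, EN, FL, FM, FN, GL, GM, GN, JL, JM, JN, LN
  2-simplices (20): ABL, ABN, AJL, AJN, BFL, BFM, BGM, BGN, DEF, DEG, DFM, DGL, DJL, DJM, EFN, EGM, EJM, EJN, FLN, GLN

Hence C_0 ≅ Z^10, C_1 ≅ Z^30, C_2 ≅ Z^20.

Boundary ∂_1: C_1 → C_0 is given by ∂[p,q] = [q] − [p]. For instance
  ∂BM = M − B.
The 10×30 boundary matrix has rank 9 and Smith normal form diag(1,1,1,1,1,1,1,1,1).

The boundary map ∂_2: C_2 → C_1 sends each 2-simplex [p,q,r] to [q,r] − [p,r] + [p,q]. For instance
  ∂DEF = EF − DF + DE,
  ∂EJN = JN − EN + EJ.
As a 30×20 matrix over Z this has rank 20, with invariant factors (1,1,1,1,1,1,1,1,1,1,1,1,1,1,1,1,1,1,1,2).

Computing H_k = (kernel of ∂_k) / (image of ∂_{k+1}):

  H_0: rank C_0 − rank ∂_1 = 10 − 9 = 1, and the invariant factors of ∂_1 are all 1, so H_0 ≅ Z.
  H_1: rank ker ∂_1 − rank ∂_2 = (30 − 9) − 20 = 1, and ∂_2 has invariant factor 2 > 1, so H_1 ≅ Z × Z/2.
  H_2: rank ker ∂_2 − rank ∂_3 = (20 − 20) − 0 = 0, and there is no ∂_3, so H_2 ≅ 0.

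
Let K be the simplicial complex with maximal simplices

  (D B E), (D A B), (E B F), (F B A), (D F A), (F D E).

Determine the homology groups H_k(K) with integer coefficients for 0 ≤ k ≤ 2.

H_0 ≅ Z,  H_1 = 0,  H_2 ≅ Z.

K has 5 vertices, 9 edges, 6 triangles.
rank ∂_0 = 0, rank ∂_1 = 4 ⇒ b_0 = 5 − 0 − 4 = 1; all invariant factors of ∂_1 are 1 so no torsion. So H_0 ≅ Z.
rank ∂_1 = 4, rank ∂_2 = 5 ⇒ b_1 = 9 − 4 − 5 = 0; all invariant factors of ∂_2 are 1 so no torsion. So H_1 ≅ 0.
rank ∂_2 = 5, rank ∂_3 = 0 ⇒ b_2 = 6 − 5 − 0 = 1. So H_2 ≅ Z.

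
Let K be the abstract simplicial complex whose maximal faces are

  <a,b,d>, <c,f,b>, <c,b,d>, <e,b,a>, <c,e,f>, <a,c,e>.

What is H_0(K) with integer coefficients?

H_0 = Z.

Order the vertices as a < b < c < d < e < f. Listing each simplex with vertices in this order, K has dimension 2 with simplices:

  0-simplices (6): a, b, c, d, e, f
  1-simplices (12): ab, ac, ad, ae, bc, bd, be, bf, cd, ce, cf, ef
  2-simplices (6): abd, abe, ace, bcd, bcf, cef

Hence C_0 ≅ Z^6, C_1 ≅ Z^12, C_2 ≅ Z^6.

The boundary map ∂_1: C_1 → C_0 sends each edge [p,q] (with p < q) to q − p.
As a 6×12 matrix over Z this has rank 5, with invariant factors (1,1,1,1,1).

∂_2: C_2 → C_1 acts by ∂[p,q,r] = [q,r] − [p,r] + [p,q]. For instance
  ∂abd = bd − ad + ab,
  ∂ace = ce − ae + ac.
The resulting 12×6 matrix has rank 6, and its Smith normal form has invariant factors (1,1,1,1,1,1).

Now H_k = ker ∂_k / im ∂_{k+1}, so:

  H_0: rank C_0 − rank ∂_1 = 6 − 5 = 1, and the invariant factors of ∂_1 are all 1, so H_0 = Z.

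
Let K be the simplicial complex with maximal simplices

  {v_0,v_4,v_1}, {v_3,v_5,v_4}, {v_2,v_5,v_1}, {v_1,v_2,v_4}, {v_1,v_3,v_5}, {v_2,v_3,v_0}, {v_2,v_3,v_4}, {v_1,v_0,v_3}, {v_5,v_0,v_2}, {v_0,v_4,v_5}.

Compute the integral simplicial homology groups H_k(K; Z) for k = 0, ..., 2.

H_0 = Z,  H_1 = Z/2,  H_2 = 0.

K has 6 vertices, 15 edges, 10 triangles.
rank ∂_0 = 0, rank ∂_1 = 5 ⇒ b_0 = 6 − 0 − 5 = 1; all invariant factors of ∂_1 are 1 so no torsion. So H_0 = Z.
rank ∂_1 = 5, rank ∂_2 = 10 ⇒ b_1 = 15 − 5 − 10 = 0; ∂_2 has invariant factor(s) [2] giving torsion. So H_1 = Z/2.
rank ∂_2 = 10, rank ∂_3 = 0 ⇒ b_2 = 10 − 10 − 0 = 0. So H_2 = 0.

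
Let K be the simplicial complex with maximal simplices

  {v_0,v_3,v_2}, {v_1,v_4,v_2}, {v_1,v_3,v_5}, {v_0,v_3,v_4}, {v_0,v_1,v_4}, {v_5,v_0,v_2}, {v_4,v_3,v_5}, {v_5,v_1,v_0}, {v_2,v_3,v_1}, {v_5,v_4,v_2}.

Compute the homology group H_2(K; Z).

H_2 = 0.

Fix the vertex order v_0 < v_1 < v_2 < v_3 < v_4 < v_5 and write every simplex with vertices in increasing order. Then dim K = 2 and the simplices of K are:

  0-simplices (6): [v_0], [v_1], [v_2], [v_3], [v_4], [v_5]
  1-simplices (15): (15 of them)
  2-simplices (10): [v_0,v_1,v_4], [v_0,v_1,v_5], [v_0,v_2,v_3], [v_0,v_2,v_5], [v_0,v_3,v_4], [v_1,v_2,v_3], [v_1,v_2,v_4], [v_1,v_3,v_5], [v_2,v_4,v_5], [v_3,v_4,v_5]

giving chain groups C_0 ≅ Z^6, C_1 ≅ Z^15, C_2 ≅ Z^10.

Boundary ∂_1: C_1 → C_0 is given by ∂[p,q] = [q] − [p]. For instance
  ∂[v_2,v_4] = [v_4] − [v_2].
As a 6×15 matrix over Z this has rank 5, with invariant factors (1,1,1,1,1).

Boundary ∂_2: C_2 → C_1 maps a triangle to the signed sum of its edges. For instance
  ∂[v_0,v_2,v_5] = [v_2,v_5] − [v_0,v_5] + [v_0,v_2],
  ∂[v_2,v_4,v_5] = [v_4,v_5] − [v_2,v_5] + [v_2,v_4].
The 15×10 boundary matrix has rank 10 and Smith normal form diag(1,1,1,1,1,1,1,1,1,2).

From H_k ≅ ker(∂_k) / im(∂_{k+1}) we obtain:

  H_2: rank ker ∂_2 − rank ∂_3 = (10 − 10) − 0 = 0, and there is no ∂_3, so H_2 ≅ 0.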